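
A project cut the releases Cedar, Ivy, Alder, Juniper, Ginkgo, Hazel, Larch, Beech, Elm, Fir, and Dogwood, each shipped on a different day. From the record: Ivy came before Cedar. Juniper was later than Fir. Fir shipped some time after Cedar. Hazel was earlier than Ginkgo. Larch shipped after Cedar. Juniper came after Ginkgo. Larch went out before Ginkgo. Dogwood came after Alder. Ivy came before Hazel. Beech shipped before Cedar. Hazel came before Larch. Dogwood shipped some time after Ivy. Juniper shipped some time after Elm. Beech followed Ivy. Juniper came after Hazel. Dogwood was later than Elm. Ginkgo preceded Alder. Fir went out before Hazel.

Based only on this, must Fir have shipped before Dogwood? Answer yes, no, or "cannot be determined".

yes

Chain the constraints: Fir → Hazel → Ginkgo → Alder → Dogwood. Each link is directly stated, so Fir comes before Dogwood.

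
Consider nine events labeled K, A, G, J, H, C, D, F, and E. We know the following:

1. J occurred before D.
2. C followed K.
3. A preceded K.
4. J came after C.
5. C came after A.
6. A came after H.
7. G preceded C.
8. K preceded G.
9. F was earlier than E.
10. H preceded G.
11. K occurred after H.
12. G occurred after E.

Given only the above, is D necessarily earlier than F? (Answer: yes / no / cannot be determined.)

Tracing the constraints gives F → E → G → C → J → D, so F must come before D.
That means D cannot be before F.

no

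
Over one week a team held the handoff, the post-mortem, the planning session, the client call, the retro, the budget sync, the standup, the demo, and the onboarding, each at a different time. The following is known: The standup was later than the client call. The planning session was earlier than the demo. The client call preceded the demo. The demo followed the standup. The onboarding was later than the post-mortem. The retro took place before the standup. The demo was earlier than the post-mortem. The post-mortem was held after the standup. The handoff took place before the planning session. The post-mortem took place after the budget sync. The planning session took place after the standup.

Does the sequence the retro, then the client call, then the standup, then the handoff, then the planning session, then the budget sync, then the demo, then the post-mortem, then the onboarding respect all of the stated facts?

yes

Check each stated constraint against the proposed order — e.g. the standup is ahead of the post-mortem; the client call is ahead of the demo. Every pair is in the required order; nothing is violated.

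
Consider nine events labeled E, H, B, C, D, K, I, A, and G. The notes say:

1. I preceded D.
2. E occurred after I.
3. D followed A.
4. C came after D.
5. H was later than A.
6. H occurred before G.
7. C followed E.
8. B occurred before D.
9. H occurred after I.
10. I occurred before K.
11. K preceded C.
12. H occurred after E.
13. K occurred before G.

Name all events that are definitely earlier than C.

A, B, D, E, I, K

Directly stated before C: D, E, and K.
A reaches C via A → D → C.
B reaches C via B → D → C.
I reaches C via I → E → C.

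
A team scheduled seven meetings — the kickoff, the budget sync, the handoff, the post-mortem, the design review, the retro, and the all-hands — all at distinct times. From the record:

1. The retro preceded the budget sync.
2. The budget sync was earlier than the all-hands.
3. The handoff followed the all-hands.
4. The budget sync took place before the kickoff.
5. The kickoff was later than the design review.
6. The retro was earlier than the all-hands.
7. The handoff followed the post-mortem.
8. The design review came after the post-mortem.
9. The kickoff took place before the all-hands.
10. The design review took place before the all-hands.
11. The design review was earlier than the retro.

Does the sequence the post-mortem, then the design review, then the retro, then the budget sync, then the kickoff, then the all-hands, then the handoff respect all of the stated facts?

yes

Check each stated constraint against the proposed order — e.g. the design review is ahead of the all-hands; the post-mortem is ahead of the handoff. Every pair is in the required order; nothing is violated.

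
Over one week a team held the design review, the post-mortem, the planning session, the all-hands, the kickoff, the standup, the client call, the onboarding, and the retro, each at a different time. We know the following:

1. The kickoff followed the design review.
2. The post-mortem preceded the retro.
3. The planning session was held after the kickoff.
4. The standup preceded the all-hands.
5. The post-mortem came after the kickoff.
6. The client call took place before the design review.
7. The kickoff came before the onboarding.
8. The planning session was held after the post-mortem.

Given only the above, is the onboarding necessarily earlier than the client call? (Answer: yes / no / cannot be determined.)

no

Tracing the constraints gives the client call → the design review → the kickoff → the onboarding, so the client call must come before the onboarding.
That means the onboarding cannot be before the client call.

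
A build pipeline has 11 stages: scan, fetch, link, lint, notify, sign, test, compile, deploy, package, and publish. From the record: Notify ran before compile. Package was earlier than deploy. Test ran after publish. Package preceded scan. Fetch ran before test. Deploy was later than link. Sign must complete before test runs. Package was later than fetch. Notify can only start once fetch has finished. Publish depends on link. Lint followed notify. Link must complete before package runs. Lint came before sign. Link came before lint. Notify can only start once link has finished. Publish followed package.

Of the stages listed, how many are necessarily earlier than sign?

4

Directly stated before sign: lint.
Fetch reaches sign via fetch → notify → lint → sign.
Link reaches sign via link → lint → sign.
Notify reaches sign via notify → lint → sign.
That's fetch, link, lint, and notify — 4 in all.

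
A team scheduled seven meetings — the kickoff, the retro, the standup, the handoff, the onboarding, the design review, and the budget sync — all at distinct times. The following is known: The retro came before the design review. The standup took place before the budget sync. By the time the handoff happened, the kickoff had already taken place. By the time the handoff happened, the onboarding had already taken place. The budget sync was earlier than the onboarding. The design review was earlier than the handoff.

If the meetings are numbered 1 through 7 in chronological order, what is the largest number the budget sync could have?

The budget sync must come before the handoff and the onboarding — 2 meetings forced after it.
Everything else can be placed before the budget sync in some valid order, so the budget sync can sit as late as position 7 − 2 = 5.

5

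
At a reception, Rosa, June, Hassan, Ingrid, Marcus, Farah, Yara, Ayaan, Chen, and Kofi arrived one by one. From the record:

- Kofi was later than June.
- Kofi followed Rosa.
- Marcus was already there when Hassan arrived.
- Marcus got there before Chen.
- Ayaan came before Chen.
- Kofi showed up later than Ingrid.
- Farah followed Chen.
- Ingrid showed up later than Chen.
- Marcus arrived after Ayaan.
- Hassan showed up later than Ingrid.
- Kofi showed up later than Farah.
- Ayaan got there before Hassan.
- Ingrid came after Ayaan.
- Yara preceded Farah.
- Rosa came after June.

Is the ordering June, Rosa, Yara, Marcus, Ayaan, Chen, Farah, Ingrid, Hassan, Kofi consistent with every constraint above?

The constraints require Ayaan before Marcus, but in the proposed sequence Marcus appears ahead of Ayaan. That one violation is enough.

no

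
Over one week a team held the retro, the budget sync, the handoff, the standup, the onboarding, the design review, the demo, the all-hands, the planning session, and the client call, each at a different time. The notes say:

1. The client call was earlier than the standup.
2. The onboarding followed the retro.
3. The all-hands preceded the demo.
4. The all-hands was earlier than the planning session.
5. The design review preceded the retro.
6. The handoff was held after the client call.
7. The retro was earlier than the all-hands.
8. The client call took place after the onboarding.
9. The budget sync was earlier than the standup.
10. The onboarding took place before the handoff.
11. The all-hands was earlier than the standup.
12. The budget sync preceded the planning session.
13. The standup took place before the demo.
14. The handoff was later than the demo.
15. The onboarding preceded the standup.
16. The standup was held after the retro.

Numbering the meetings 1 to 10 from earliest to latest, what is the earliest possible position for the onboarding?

The design review and the retro must both come before the onboarding — 2 forced predecessors.
Nothing else is forced ahead of the onboarding, so its earliest slot is position 2 + 1 = 3.

3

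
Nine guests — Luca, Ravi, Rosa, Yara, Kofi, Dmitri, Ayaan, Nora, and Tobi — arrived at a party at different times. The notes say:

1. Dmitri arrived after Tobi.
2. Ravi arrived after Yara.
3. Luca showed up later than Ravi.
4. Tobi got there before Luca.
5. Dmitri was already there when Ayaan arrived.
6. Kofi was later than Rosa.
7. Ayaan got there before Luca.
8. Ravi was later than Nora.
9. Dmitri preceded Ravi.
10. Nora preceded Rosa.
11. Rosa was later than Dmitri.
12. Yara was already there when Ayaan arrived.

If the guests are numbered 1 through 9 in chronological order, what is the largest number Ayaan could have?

8

Ayaan must come before Luca — 1 guest forced after them.
Everything else can be placed before Ayaan in some valid order, so Ayaan can sit as late as position 9 − 1 = 8.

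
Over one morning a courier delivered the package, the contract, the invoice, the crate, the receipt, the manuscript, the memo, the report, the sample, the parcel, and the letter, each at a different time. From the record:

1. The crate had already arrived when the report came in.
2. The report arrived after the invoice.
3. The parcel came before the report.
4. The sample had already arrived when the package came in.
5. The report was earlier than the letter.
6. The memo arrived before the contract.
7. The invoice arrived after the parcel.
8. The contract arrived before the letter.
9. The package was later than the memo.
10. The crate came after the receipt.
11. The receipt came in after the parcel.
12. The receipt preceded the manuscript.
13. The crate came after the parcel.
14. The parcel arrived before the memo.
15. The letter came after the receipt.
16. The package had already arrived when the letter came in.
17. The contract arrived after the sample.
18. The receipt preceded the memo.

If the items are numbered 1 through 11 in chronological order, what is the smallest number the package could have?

5

The memo, the parcel, the receipt, and the sample must all come before the package — 4 forced predecessors.
Nothing else is forced ahead of the package, so its earliest slot is position 4 + 1 = 5.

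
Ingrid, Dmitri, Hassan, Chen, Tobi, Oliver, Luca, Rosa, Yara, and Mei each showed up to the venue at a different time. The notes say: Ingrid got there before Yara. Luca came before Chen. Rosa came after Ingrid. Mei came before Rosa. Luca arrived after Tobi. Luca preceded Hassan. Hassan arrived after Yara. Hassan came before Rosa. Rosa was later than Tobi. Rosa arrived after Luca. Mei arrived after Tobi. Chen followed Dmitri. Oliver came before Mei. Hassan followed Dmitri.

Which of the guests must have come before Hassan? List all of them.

Directly stated before Hassan: Dmitri, Luca, and Yara.
Ingrid reaches Hassan via Ingrid → Yara → Hassan.
Tobi reaches Hassan via Tobi → Luca → Hassan.
No chain forces Oliver (or any of the others) ahead of Hassan.

Dmitri, Ingrid, Luca, Tobi, Yara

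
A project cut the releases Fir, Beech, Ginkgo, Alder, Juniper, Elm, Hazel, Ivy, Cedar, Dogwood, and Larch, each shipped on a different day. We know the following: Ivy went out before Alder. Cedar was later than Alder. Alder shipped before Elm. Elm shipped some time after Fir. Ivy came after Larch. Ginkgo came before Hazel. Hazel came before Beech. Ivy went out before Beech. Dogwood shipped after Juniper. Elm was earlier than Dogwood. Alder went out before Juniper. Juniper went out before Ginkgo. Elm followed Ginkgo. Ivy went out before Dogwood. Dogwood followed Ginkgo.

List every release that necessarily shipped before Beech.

Directly stated before Beech: Hazel and Ivy.
Alder reaches Beech via Alder → Juniper → Ginkgo → Hazel → Beech.
Ginkgo reaches Beech via Ginkgo → Hazel → Beech.
Juniper reaches Beech via Juniper → Ginkgo → Hazel → Beech.
Likewise Larch reaches Beech by chaining the stated constraints.

Alder, Ginkgo, Hazel, Ivy, Juniper, Larch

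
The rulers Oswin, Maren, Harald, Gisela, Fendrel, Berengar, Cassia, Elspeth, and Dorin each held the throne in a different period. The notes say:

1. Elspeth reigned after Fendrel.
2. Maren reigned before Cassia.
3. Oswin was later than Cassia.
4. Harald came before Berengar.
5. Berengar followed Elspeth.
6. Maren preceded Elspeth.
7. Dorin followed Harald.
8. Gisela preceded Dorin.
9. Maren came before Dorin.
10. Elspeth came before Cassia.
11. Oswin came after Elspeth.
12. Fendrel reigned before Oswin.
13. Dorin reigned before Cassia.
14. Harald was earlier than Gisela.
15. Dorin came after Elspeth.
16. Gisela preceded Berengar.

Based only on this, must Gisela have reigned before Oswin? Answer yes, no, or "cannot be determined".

yes

Chain the constraints: Gisela → Dorin → Cassia → Oswin. Each link is directly stated, so Gisela comes before Oswin.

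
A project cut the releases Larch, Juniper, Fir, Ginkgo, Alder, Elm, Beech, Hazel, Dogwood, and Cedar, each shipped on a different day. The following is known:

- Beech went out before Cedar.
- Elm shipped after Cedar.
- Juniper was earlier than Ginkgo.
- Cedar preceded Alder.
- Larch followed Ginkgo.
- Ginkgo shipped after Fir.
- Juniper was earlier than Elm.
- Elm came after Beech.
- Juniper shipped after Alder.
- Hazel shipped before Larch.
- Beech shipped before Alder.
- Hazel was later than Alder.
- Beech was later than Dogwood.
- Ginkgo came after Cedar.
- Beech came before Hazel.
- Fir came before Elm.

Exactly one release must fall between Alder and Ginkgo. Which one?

Juniper

Tracing the constraints gives Alder → Juniper → Ginkgo, so Juniper sits after Alder and before Ginkgo.
No other release is forced both after Alder and before Ginkgo.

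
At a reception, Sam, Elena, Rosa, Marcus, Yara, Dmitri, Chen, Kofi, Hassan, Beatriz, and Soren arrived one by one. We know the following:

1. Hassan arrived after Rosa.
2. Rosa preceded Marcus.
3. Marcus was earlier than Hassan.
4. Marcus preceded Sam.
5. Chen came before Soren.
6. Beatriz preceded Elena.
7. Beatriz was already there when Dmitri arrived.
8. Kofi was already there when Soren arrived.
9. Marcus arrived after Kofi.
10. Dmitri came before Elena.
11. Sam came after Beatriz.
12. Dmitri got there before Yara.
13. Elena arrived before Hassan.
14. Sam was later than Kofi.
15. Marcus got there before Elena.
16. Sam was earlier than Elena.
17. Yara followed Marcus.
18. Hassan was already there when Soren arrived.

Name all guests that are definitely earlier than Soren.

Beatriz, Chen, Dmitri, Elena, Hassan, Kofi, Marcus, Rosa, Sam

Directly stated before Soren: Chen, Hassan, and Kofi.
Beatriz reaches Soren via Beatriz → Elena → Hassan → Soren.
Dmitri reaches Soren via Dmitri → Elena → Hassan → Soren.
Elena reaches Soren via Elena → Hassan → Soren.
Likewise Marcus, Rosa, and Sam each reach Soren by chaining the stated constraints.
No chain forces Yara ahead of Soren.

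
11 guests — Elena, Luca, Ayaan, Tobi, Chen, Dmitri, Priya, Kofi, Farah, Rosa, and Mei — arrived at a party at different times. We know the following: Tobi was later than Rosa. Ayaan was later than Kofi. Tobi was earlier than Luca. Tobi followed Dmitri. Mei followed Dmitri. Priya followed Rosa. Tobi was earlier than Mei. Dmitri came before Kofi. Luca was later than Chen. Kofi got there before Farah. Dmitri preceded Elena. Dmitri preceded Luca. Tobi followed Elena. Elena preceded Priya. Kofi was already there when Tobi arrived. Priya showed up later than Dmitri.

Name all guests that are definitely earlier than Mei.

Directly stated before Mei: Dmitri and Tobi.
Elena reaches Mei via Elena → Tobi → Mei.
Kofi reaches Mei via Kofi → Tobi → Mei.
Rosa reaches Mei via Rosa → Tobi → Mei.

Dmitri, Elena, Kofi, Rosa, Tobi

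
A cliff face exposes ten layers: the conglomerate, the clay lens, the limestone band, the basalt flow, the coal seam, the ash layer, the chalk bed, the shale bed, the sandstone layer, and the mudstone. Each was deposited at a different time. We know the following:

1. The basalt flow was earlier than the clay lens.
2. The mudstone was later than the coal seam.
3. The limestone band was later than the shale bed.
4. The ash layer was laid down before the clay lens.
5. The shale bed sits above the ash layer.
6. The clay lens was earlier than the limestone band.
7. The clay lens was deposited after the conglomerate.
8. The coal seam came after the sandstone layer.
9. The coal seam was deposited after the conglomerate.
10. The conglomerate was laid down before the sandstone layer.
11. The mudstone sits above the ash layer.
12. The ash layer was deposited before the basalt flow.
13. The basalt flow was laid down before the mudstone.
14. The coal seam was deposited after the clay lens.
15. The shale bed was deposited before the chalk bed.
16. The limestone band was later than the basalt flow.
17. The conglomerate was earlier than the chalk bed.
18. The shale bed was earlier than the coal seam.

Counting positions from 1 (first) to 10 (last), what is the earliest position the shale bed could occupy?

2

The ash layer must come before the shale bed — 1 forced predecessor.
Nothing else is forced ahead of the shale bed, so its earliest slot is position 1 + 1 = 2.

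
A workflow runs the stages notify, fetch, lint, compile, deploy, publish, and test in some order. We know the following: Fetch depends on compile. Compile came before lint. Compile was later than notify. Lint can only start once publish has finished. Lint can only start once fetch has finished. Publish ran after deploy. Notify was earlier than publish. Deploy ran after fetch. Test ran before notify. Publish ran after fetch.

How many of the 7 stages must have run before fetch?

3

Directly stated before fetch: compile.
Notify reaches fetch via notify → compile → fetch.
Test reaches fetch via test → notify → compile → fetch.
That's compile, notify, and test — 3 in all.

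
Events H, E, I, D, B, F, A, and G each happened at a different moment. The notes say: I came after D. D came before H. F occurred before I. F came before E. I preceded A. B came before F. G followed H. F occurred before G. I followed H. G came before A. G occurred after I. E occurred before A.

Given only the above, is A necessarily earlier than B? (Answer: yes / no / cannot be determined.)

no

Tracing the constraints gives B → F → G → A, so B must come before A.
That means A cannot be before B.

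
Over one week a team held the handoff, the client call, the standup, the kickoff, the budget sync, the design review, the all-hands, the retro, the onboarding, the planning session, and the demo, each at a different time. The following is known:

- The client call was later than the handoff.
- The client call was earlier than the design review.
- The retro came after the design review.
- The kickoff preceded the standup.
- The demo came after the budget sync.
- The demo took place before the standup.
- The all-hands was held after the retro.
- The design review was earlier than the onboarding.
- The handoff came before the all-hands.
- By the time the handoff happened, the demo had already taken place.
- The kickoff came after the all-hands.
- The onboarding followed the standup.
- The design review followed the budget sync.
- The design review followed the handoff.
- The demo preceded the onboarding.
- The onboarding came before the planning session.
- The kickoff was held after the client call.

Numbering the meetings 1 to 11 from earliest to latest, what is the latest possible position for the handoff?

The handoff must come before the all-hands, the client call, the design review, the kickoff, the onboarding, the planning session, the retro, and the standup — 8 meetings forced after it.
Everything else can be placed before the handoff in some valid order, so the handoff can sit as late as position 11 − 8 = 3.

3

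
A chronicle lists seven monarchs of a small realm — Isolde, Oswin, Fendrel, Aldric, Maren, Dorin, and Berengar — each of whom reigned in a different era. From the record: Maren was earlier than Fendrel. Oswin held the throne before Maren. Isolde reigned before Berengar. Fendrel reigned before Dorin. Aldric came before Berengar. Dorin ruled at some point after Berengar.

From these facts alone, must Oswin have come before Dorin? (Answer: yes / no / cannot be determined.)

Chain the constraints: Oswin → Maren → Fendrel → Dorin. Each link is directly stated, so Oswin comes before Dorin.

yes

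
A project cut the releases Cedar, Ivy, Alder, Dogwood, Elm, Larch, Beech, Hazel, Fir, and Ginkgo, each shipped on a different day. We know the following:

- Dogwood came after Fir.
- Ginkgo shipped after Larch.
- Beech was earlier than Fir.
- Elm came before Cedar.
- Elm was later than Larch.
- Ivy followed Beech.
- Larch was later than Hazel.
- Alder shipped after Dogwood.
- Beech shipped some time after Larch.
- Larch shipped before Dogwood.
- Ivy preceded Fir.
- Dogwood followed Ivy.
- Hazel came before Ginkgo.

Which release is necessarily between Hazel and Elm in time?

Tracing the constraints gives Hazel → Larch → Elm, so Larch sits after Hazel and before Elm.
No other release is forced both after Hazel and before Elm.

Larch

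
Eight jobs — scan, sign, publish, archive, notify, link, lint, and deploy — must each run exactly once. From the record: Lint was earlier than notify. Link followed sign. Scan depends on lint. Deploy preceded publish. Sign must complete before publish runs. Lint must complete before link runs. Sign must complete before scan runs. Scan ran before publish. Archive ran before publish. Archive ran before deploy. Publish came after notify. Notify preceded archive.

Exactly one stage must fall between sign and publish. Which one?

scan

Tracing the constraints gives sign → scan → publish, so scan sits after sign and before publish.
No other stage is forced both after sign and before publish.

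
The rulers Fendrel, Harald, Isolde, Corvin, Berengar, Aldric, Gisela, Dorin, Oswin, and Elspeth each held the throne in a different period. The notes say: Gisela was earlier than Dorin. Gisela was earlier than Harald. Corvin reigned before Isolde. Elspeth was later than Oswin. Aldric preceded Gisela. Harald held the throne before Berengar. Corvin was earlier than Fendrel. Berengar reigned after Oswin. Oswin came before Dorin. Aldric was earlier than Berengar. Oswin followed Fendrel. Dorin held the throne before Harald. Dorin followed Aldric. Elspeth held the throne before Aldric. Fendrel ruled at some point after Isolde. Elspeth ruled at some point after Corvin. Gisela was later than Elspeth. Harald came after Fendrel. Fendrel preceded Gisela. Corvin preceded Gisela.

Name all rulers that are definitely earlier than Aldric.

Corvin, Elspeth, Fendrel, Isolde, Oswin

Directly stated before Aldric: Elspeth.
Corvin reaches Aldric via Corvin → Elspeth → Aldric.
Fendrel reaches Aldric via Fendrel → Oswin → Elspeth → Aldric.
Isolde reaches Aldric via Isolde → Fendrel → Oswin → Elspeth → Aldric.
Likewise Oswin reaches Aldric by chaining the stated constraints.
No chain forces Dorin (or any of the others) ahead of Aldric.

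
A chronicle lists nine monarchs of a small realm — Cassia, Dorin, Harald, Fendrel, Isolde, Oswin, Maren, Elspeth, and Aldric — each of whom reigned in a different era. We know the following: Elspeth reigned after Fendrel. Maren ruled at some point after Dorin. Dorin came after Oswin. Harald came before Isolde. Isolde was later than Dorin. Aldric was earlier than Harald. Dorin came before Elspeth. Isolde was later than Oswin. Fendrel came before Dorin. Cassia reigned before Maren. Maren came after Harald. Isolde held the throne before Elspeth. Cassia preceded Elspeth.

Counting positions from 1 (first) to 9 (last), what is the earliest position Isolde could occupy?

6

Aldric, Dorin, Fendrel, Harald, and Oswin must all come before Isolde — 5 forced predecessors.
Nothing else is forced ahead of Isolde, so their earliest slot is position 5 + 1 = 6.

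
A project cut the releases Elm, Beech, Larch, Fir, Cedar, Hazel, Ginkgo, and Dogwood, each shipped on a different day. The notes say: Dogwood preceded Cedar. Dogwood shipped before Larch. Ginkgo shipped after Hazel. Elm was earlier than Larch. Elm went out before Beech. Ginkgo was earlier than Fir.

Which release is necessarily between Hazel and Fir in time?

Tracing the constraints gives Hazel → Ginkgo → Fir, so Ginkgo sits after Hazel and before Fir.
No other release is forced both after Hazel and before Fir.

Ginkgo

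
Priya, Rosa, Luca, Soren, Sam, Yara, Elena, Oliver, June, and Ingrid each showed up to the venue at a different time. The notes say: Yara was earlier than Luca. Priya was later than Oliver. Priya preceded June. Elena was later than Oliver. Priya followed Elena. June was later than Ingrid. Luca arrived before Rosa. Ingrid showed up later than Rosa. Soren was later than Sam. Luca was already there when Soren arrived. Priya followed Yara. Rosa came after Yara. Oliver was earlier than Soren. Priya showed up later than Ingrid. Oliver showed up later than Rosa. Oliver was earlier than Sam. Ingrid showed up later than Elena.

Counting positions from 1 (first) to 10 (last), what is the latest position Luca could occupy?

Luca must come before Elena, Ingrid, June, Oliver, Priya, Rosa, Sam, and Soren — 8 guests forced after them.
Everything else can be placed before Luca in some valid order, so Luca can sit as late as position 10 − 8 = 2.

2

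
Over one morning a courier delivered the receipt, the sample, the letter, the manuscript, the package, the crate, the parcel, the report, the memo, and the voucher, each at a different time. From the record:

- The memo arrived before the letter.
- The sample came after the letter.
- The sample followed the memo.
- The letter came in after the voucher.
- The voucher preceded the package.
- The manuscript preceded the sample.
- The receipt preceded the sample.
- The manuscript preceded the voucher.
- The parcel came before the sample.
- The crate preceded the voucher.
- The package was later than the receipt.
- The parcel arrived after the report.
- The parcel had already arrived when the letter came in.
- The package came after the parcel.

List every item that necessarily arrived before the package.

Directly stated before the package: the parcel, the receipt, and the voucher.
The crate reaches the package via the crate → the voucher → the package.
The manuscript reaches the package via the manuscript → the voucher → the package.
The report reaches the package via the report → the parcel → the package.
No chain forces the letter (or any of the others) ahead of the package.

the crate, the manuscript, the parcel, the receipt, the report, the voucher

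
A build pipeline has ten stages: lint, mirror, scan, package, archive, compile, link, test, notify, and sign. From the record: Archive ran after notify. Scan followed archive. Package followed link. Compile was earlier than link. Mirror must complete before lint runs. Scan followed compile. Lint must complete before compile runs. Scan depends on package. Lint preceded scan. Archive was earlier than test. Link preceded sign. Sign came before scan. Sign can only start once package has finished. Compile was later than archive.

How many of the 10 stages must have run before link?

Directly stated before link: compile.
Archive reaches link via archive → compile → link.
Lint reaches link via lint → compile → link.
Mirror reaches link via mirror → lint → compile → link.
Likewise notify reaches link by chaining the stated constraints.
No chain forces package (or any of the others) ahead of link.
That's archive, compile, lint, mirror, and notify — 5 in all.

5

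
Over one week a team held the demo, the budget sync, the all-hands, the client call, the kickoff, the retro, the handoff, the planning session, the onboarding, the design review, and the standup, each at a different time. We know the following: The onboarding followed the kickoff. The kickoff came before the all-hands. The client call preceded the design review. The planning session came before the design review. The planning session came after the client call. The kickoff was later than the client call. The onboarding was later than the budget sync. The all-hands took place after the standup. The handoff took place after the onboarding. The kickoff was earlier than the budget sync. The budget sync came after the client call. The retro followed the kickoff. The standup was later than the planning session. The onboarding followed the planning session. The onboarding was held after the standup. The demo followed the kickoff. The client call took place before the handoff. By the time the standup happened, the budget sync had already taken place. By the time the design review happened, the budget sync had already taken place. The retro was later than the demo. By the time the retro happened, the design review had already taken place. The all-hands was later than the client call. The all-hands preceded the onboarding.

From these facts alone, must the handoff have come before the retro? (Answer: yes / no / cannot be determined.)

No chain of stated constraints runs from the handoff to the retro, and none runs from the retro to the handoff either.
So the relative order of the handoff and the retro is not fixed by the given facts.

cannot be determined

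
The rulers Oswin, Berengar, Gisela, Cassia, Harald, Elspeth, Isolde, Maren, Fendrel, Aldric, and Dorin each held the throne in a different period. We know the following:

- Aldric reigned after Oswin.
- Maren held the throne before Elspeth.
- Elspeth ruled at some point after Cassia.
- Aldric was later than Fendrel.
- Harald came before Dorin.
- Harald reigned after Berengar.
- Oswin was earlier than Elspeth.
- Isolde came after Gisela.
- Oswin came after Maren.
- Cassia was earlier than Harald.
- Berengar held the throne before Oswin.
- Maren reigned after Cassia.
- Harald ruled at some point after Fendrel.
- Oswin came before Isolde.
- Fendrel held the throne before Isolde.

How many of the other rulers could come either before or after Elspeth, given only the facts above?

Forced before Elspeth: Berengar, Cassia, Maren, and Oswin.
That leaves Aldric, Dorin, Fendrel, Gisela, Harald, and Isolde with no forced order relative to Elspeth — 6.

6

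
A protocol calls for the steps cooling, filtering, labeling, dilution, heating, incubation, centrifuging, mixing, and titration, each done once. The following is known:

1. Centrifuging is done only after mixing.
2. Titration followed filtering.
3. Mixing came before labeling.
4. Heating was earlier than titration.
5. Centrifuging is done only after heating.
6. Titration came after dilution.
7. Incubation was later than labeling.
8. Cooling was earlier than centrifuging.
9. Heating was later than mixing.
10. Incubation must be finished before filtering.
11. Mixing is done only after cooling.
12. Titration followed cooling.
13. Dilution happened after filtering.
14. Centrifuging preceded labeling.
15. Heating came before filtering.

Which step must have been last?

titration

Every other step has a chain of constraints placing it before titration, so titration is last.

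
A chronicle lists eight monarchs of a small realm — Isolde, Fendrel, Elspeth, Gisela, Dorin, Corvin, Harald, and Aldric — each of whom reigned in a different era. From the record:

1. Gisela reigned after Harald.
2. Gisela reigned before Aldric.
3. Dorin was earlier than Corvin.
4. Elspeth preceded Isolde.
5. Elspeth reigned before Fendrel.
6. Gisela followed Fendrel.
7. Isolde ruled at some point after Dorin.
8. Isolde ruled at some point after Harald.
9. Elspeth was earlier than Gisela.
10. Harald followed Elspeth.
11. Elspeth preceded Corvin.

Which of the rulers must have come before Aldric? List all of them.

Elspeth, Fendrel, Gisela, Harald

Directly stated before Aldric: Gisela.
Elspeth reaches Aldric via Elspeth → Gisela → Aldric.
Fendrel reaches Aldric via Fendrel → Gisela → Aldric.
Harald reaches Aldric via Harald → Gisela → Aldric.
No chain forces Isolde (or any of the others) ahead of Aldric.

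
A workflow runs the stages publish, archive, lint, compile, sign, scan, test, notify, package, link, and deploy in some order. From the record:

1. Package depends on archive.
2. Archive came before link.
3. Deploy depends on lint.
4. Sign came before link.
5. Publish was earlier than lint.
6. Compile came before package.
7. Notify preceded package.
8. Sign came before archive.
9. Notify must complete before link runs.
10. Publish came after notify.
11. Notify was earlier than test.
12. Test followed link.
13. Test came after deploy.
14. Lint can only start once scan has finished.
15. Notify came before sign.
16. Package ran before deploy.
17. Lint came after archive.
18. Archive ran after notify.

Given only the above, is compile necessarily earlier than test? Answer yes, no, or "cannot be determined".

yes

Chain the constraints: compile → package → deploy → test. Each link is directly stated, so compile comes before test.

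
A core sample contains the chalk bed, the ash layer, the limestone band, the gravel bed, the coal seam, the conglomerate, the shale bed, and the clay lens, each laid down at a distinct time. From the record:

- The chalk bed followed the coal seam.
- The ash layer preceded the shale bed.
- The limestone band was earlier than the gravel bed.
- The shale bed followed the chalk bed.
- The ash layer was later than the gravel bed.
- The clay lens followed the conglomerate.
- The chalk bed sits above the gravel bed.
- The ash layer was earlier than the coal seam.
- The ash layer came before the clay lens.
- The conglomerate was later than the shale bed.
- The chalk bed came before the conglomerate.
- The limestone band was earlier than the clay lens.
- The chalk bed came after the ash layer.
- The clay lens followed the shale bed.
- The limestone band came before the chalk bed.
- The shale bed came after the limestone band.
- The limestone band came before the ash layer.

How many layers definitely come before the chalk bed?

4

Directly stated before the chalk bed: the ash layer, the coal seam, the gravel bed, and the limestone band.
No chain forces the clay lens (or any of the others) ahead of the chalk bed.
That's the ash layer, the coal seam, the gravel bed, and the limestone band — 4 in all.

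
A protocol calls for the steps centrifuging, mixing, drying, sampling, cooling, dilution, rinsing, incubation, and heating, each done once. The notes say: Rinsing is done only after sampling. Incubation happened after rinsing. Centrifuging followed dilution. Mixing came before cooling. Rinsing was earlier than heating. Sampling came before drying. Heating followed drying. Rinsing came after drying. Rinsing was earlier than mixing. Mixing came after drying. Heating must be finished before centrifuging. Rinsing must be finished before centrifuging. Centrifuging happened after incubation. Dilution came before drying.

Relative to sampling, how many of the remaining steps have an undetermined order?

1

Forced after sampling: centrifuging, cooling, drying, heating, incubation, mixing, and rinsing.
That leaves dilution with no forced order relative to sampling — 1.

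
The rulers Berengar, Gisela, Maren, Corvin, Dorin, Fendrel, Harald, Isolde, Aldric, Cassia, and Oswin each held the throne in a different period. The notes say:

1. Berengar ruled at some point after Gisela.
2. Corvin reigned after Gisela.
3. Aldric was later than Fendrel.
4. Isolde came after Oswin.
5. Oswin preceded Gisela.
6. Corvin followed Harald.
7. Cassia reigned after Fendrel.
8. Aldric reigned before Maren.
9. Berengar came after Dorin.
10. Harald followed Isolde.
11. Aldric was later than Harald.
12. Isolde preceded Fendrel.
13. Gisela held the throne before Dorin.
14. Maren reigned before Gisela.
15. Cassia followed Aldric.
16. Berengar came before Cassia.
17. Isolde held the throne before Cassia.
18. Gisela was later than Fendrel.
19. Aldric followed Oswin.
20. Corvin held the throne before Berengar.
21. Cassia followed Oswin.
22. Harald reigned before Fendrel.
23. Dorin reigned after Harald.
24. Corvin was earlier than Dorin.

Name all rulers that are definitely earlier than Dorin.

Directly stated before Dorin: Corvin, Gisela, and Harald.
Aldric reaches Dorin via Aldric → Maren → Gisela → Dorin.
Fendrel reaches Dorin via Fendrel → Gisela → Dorin.
Isolde reaches Dorin via Isolde → Harald → Dorin.
Likewise Maren and Oswin each reach Dorin by chaining the stated constraints.

Aldric, Corvin, Fendrel, Gisela, Harald, Isolde, Maren, Oswin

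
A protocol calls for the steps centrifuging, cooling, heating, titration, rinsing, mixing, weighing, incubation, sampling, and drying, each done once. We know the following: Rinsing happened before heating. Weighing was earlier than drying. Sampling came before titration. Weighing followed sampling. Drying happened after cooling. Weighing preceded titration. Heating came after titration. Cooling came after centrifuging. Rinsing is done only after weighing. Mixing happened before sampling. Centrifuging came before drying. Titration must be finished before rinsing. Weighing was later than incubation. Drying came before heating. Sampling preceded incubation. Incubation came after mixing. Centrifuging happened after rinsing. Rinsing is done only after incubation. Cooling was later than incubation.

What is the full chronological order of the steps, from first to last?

mixing, sampling, incubation, weighing, titration, rinsing, centrifuging, cooling, drying, heating

The constraints fix every adjacent pair, so only one ordering works:
mixing → sampling → incubation → weighing → titration → rinsing → centrifuging → cooling → drying → heating.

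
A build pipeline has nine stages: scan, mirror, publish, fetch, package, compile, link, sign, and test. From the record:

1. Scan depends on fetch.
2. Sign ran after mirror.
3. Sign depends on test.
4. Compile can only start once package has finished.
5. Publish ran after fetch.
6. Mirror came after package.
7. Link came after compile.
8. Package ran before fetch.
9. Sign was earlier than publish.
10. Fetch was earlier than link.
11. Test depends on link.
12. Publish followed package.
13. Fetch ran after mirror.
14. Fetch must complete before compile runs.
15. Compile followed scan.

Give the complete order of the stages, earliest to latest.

The constraints fix every adjacent pair, so only one ordering works:
package → mirror → fetch → scan → compile → link → test → sign → publish.

package, mirror, fetch, scan, compile, link, test, sign, publish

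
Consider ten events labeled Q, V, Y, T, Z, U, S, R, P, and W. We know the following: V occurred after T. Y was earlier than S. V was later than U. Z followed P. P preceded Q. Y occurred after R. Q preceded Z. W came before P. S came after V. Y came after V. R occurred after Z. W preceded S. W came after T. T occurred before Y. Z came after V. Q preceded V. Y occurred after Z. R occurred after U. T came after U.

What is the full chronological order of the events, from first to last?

The constraints fix every adjacent pair, so only one ordering works:
U → T → W → P → Q → V → Z → R → Y → S.

U, T, W, P, Q, V, Z, R, Y, S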